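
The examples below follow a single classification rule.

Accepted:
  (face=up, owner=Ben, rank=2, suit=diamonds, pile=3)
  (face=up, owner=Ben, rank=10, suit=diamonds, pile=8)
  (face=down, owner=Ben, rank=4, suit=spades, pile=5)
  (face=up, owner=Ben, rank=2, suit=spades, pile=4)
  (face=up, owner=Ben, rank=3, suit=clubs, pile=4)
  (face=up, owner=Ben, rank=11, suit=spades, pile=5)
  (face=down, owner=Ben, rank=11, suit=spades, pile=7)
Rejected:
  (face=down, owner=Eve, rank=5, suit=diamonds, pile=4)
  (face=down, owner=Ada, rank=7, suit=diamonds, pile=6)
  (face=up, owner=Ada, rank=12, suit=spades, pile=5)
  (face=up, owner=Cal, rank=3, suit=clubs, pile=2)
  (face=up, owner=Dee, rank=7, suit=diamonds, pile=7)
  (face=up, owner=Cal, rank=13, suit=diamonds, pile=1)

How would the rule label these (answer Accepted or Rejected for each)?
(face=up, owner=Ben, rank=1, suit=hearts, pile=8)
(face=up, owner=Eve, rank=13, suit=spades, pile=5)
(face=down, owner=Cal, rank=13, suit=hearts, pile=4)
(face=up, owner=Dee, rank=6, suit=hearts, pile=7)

Every 'Accepted' example satisfies: owner is Ben. None of the 'Rejected' examples do.
Accepted: (face=up, owner=Ben, rank=1, suit=hearts, pile=8), since owner is Ben.
Rejected: (face=up, owner=Eve, rank=13, suit=spades, pile=5), since owner is Eve.
Rejected: (face=down, owner=Cal, rank=13, suit=hearts, pile=4), since owner is Cal.
Rejected: (face=up, owner=Dee, rank=6, suit=hearts, pile=7), since owner is Dee.

Accepted, Rejected, Rejected, Rejected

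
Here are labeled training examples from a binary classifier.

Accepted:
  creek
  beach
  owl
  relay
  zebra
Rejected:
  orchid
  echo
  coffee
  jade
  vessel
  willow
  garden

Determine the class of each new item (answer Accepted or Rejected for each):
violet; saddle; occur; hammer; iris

Rejected, Rejected, Accepted, Rejected, Rejected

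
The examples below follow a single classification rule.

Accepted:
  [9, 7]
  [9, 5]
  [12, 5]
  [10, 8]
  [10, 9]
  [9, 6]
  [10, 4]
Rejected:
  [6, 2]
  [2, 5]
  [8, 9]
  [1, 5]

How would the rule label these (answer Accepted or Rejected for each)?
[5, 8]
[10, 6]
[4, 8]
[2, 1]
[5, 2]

'Accepted' ⟺ first ≥ 9.
[5, 8]: first 5 — does not pass, so Rejected.
[10, 6]: first 10 — fits, so Accepted.
[4, 8]: first 4 — does not pass, so Rejected.
[2, 1]: first 2 — does not pass, so Rejected.
[5, 2]: first 5 — does not pass, so Rejected.

Rejected, Accepted, Rejected, Rejected, Rejected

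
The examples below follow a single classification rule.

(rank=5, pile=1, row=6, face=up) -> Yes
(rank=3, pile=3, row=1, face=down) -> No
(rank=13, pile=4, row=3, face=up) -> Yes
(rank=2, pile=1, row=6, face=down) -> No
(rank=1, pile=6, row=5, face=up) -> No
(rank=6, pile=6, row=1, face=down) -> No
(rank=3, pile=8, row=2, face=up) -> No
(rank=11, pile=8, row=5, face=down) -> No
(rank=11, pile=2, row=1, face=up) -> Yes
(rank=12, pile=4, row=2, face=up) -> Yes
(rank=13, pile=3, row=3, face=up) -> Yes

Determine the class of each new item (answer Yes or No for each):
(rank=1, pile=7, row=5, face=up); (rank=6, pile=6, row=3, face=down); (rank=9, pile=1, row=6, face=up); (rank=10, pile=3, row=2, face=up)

No, No, Yes, Yes

The pattern is that an item is 'Yes' exactly when: face is up AND pile ≤ 4.
(rank=1, pile=7, row=5, face=up): No (face is up, pile = 7). (rank=6, pile=6, row=3, face=down): No (face is down, pile = 6). (rank=9, pile=1, row=6, face=up): Yes (face is up, pile = 1). (rank=10, pile=3, row=2, face=up): Yes (face is up, pile = 3).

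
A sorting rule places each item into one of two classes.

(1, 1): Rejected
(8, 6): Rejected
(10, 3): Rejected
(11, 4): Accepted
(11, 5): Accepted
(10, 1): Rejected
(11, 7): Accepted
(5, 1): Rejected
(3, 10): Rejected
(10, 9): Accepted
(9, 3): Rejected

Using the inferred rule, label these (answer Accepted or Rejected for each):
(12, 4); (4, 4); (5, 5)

The common property of the 'Accepted' items is: sum ≥ 15. No 'Rejected' item has it.

Accepted, Rejected, Rejected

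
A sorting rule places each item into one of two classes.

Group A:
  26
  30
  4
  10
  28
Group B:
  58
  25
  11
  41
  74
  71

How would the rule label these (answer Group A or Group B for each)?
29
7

Group B, Group B

'Group A' ⟺ even AND at most 30.
Group B: 29, since 29 is odd, 29 ≤ 30.
Group B: 7, since 7 is odd, 7 ≤ 30.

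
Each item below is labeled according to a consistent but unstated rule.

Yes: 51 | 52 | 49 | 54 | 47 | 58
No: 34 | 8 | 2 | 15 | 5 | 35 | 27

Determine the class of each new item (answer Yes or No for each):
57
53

Every 'Yes' example satisfies: at least 47. None of the 'No' examples do.
57: 57 ≥ 47 — meets the rule, so Yes. 53: 53 ≥ 47 — meets the rule, so Yes.

Yes, Yes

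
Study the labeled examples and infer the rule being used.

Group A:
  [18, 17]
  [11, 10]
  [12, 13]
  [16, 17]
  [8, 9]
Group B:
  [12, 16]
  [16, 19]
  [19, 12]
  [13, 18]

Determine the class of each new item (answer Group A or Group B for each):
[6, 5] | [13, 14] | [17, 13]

Group A, Group A, Group B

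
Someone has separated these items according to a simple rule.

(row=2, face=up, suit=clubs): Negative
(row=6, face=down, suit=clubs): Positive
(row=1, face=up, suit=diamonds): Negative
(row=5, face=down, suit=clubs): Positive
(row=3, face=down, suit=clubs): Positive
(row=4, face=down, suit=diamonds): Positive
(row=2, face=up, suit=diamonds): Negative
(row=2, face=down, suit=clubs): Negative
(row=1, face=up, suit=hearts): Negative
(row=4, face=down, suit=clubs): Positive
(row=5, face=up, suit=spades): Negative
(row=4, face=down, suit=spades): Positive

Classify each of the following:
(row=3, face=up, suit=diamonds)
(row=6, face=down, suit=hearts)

The simplest hypothesis consistent with all the labels is: face is down AND row ≥ 3.
(row=3, face=up, suit=diamonds) → face is up, row = 3 → Negative. (row=6, face=down, suit=hearts) → face is down, row = 6 → Positive.

Negative, Positive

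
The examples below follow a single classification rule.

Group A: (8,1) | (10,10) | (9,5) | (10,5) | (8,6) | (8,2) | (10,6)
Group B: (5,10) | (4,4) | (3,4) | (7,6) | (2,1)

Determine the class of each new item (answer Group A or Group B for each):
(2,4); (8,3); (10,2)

Group B, Group A, Group A

The pattern is that an item is 'Group A' exactly when: first ≥ 8.
(2,4) → first 2 → Group B. (8,3) → first 8 → Group A. (10,2) → first 10 → Group A.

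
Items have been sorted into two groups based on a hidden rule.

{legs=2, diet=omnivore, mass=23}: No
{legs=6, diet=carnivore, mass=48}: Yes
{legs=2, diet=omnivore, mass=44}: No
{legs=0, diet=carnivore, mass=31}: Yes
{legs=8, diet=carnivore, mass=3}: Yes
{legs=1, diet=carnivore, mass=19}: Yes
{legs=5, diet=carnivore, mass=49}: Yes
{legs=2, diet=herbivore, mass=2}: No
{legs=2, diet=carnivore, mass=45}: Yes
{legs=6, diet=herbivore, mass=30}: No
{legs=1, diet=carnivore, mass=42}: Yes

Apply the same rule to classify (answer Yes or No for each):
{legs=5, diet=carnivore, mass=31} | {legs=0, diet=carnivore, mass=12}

Yes, Yes

Checking candidate rules against both groups, what survives is: diet is carnivore.
{legs=5, diet=carnivore, mass=31}: Yes (diet is carnivore).
{legs=0, diet=carnivore, mass=12}: Yes (diet is carnivore).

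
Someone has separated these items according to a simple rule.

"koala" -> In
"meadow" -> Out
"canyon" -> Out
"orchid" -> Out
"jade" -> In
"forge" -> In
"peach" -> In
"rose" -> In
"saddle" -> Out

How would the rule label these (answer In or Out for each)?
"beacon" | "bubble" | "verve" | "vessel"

Out, Out, In, Out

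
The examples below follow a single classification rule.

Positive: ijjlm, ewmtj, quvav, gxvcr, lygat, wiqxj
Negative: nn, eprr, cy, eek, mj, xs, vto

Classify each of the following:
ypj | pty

The classifier is using: length 5.
ypj: length 3, fails the rule → Negative.
pty: length 3, fails the rule → Negative.

Negative, Negative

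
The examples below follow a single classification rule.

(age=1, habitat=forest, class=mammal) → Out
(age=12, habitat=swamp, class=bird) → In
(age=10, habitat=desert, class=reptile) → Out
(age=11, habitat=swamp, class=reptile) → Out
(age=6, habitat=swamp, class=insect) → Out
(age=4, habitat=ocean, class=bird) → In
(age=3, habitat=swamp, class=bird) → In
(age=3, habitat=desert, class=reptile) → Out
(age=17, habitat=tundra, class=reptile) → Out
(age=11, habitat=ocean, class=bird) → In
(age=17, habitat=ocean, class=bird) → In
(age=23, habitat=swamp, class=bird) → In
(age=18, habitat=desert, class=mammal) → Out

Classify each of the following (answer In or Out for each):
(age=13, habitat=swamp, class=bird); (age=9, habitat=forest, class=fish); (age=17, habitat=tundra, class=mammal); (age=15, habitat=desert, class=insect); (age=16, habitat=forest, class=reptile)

The classifier is using: class is bird.
(age=13, habitat=swamp, class=bird) → class is bird → In.
(age=9, habitat=forest, class=fish) → class is fish → Out.
(age=17, habitat=tundra, class=mammal) → class is mammal → Out.
(age=15, habitat=desert, class=insect) → class is insect → Out.
(age=16, habitat=forest, class=reptile) → class is reptile → Out.

In, Out, Out, Out, Out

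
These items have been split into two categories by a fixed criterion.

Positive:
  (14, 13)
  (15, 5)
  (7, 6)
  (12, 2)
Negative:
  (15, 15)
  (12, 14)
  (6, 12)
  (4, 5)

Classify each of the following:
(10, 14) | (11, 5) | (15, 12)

The distinguishing property — first > second — holds for all the 'Positive' cases and none of the 'Negative' cases.

Negative, Positive, Positive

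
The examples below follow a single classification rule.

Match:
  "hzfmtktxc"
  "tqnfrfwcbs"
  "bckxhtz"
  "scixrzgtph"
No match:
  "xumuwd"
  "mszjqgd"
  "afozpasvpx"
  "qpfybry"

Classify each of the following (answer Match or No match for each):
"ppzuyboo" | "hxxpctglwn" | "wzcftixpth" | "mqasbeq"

No match, Match, Match, No match

'Match' ⟺ contains 'c'.
"ppzuyboo": no 'c' — doesn't qualify, so No match.
"hxxpctglwn": has 'c' — qualifies, so Match.
"wzcftixpth": has 'c' — qualifies, so Match.
"mqasbeq": no 'c' — doesn't qualify, so No match.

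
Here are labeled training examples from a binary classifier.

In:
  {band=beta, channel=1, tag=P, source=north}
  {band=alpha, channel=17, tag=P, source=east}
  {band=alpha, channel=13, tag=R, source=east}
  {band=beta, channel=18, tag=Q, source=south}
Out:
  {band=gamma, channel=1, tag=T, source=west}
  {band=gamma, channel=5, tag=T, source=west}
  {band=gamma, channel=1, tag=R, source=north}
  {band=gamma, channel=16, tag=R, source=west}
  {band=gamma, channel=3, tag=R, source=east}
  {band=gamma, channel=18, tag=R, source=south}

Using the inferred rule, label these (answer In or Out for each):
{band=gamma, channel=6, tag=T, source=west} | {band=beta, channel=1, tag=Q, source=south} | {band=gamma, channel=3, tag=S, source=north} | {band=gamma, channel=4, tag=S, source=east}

Out, In, Out, Out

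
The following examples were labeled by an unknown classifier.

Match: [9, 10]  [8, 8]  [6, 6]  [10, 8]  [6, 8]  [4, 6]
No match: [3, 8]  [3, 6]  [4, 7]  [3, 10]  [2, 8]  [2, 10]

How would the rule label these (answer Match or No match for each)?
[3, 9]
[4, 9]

No match, No match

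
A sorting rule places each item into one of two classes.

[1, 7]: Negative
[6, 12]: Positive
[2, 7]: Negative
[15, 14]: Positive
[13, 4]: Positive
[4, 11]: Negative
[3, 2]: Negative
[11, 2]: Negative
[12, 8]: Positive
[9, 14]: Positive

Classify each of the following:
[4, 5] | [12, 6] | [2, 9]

Negative, Positive, Negative

Every 'Positive' example satisfies: sum ≥ 17. None of the 'Negative' examples do.
[4, 5]: 4+5 = 9 — lacks this property, so Negative. [12, 6]: 12+6 = 18 — satisfies this, so Positive. [2, 9]: 2+9 = 11 — lacks this property, so Negative.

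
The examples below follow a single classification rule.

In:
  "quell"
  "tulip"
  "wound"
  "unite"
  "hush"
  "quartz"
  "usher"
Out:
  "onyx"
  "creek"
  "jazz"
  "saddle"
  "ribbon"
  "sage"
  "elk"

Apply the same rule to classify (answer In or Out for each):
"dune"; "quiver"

In, In

Every 'In' example satisfies: contains 'u'. None of the 'Out' examples do.
"dune" → has 'u' → In.
"quiver" → has 'u' → In.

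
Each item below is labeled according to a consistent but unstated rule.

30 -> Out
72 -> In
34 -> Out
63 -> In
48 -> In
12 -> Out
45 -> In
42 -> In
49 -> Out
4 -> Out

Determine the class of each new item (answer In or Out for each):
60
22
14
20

In, Out, Out, Out

All 'In' examples share one property — multiple of 3 AND at least 34 — and every 'Out' example lacks it.
60 → 60 = 3·20, 60 ≥ 34 → In.
22 → 22 = 3·7 + 1, 22 < 34 → Out.
14 → 14 = 3·4 + 2, 14 < 34 → Out.
20 → 20 = 3·6 + 2, 20 < 34 → Out.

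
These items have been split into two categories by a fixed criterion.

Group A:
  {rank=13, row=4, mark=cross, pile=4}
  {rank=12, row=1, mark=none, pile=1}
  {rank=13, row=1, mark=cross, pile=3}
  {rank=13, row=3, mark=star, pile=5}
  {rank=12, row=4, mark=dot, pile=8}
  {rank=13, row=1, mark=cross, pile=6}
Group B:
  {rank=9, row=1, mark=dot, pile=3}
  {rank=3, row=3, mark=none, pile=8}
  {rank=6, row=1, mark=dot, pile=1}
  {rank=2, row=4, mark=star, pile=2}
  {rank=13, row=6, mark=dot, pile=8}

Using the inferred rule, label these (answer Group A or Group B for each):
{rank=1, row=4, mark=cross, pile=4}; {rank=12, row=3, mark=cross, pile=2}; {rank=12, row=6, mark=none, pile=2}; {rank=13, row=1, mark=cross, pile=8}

Rule: row ≤ 4 AND rank ≥ 12. This holds for each 'Group A' example and fails for each 'Group B' one.
{rank=1, row=4, mark=cross, pile=4}: Group B (row = 4, rank = 1).
{rank=12, row=3, mark=cross, pile=2}: Group A (row = 3, rank = 12).
{rank=12, row=6, mark=none, pile=2}: Group B (row = 6, rank = 12).
{rank=13, row=1, mark=cross, pile=8}: Group A (row = 1, rank = 13).

Group B, Group A, Group B, Group A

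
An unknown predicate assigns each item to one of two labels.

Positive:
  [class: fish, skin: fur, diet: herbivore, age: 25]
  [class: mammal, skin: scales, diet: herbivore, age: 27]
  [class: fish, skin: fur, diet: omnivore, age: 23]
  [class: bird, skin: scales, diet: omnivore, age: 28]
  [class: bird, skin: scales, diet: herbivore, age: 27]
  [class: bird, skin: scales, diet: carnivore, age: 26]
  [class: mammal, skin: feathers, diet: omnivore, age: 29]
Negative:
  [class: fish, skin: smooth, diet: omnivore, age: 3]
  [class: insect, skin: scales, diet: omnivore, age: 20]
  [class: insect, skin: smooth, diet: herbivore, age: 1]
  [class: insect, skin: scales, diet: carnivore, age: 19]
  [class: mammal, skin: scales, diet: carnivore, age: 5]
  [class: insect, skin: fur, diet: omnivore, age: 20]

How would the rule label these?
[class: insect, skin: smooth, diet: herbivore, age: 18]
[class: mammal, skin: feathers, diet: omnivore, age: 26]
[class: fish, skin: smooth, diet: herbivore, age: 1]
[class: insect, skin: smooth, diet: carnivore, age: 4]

'Positive' ⟺ age ≥ 23.
[class: insect, skin: smooth, diet: herbivore, age: 18] — age = 18, hence Negative. [class: mammal, skin: feathers, diet: omnivore, age: 26] — age = 26, hence Positive. [class: fish, skin: smooth, diet: herbivore, age: 1] — age = 1, hence Negative. [class: insect, skin: smooth, diet: carnivore, age: 4] — age = 4, hence Negative.

Negative, Positive, Negative, Negative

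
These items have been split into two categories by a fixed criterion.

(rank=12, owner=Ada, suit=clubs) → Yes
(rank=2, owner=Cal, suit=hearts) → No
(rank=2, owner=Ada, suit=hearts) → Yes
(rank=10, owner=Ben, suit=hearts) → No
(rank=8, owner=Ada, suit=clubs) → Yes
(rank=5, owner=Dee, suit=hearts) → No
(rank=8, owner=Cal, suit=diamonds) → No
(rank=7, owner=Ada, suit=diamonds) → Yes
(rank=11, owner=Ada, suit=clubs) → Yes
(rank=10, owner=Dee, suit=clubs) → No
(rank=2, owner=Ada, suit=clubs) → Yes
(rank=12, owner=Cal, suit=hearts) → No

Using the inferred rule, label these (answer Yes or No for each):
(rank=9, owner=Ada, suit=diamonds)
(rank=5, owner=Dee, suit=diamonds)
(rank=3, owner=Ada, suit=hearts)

The classifier is using: owner is Ada.
Yes: (rank=9, owner=Ada, suit=diamonds), since owner is Ada. No: (rank=5, owner=Dee, suit=diamonds), since owner is Dee. Yes: (rank=3, owner=Ada, suit=hearts), since owner is Ada.

Yes, No, Yes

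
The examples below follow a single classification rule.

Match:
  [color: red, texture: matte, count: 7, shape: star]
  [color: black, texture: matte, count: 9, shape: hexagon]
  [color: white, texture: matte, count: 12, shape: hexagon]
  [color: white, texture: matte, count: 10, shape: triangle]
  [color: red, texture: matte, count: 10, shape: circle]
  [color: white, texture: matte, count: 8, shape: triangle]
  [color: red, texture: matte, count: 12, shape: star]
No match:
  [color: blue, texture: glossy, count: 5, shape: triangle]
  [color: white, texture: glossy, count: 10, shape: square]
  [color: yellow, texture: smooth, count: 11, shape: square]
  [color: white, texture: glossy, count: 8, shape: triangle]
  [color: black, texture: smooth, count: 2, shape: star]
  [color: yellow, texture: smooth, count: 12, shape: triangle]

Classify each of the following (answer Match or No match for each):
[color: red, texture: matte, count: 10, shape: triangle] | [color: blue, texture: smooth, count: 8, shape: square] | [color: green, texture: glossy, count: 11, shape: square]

Match, No match, No match

Looking at the examples, the only property every 'Match' case has and every 'No match' case lacks is: texture is matte.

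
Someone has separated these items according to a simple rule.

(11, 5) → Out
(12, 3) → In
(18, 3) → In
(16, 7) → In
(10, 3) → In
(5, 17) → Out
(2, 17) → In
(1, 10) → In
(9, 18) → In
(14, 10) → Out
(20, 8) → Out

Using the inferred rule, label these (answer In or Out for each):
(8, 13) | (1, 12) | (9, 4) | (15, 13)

In, In, In, Out

Every 'In' example satisfies: sum is odd. None of the 'Out' examples do.
In: (8, 13), since 8+13 = 21.
In: (1, 12), since 1+12 = 13.
In: (9, 4), since 9+4 = 13.
Out: (15, 13), since 15+13 = 28.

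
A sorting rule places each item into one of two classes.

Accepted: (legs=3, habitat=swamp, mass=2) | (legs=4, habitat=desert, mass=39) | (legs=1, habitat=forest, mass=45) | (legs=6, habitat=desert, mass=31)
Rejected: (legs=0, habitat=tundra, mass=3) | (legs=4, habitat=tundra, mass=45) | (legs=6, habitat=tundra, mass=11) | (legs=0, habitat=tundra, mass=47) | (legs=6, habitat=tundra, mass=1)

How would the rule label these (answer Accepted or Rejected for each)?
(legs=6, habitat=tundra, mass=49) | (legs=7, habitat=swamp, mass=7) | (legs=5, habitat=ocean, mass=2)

Rejected, Accepted, Accepted

Every 'Accepted' example satisfies: habitat is not tundra. None of the 'Rejected' examples do.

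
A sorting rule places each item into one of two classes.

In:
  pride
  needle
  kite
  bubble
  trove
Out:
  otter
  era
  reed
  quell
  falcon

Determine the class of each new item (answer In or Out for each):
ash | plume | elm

All 'In' examples share one property — ends with 'e' — and every 'Out' example lacks it.

Out, In, Out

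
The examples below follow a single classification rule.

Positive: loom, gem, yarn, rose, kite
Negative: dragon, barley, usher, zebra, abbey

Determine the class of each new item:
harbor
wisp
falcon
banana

Negative, Positive, Negative, Negative

Rule: length ≤ 4. This holds for each 'Positive' example and fails for each 'Negative' one.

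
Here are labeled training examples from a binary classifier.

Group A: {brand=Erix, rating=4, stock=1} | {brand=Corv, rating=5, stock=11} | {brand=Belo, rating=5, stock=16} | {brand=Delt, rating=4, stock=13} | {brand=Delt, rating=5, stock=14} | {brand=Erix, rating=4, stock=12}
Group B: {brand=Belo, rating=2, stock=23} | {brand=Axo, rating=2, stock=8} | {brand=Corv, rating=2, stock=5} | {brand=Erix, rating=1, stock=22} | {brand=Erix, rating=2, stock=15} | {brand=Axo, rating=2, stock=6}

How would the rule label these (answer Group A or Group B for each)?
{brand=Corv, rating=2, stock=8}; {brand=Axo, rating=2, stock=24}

Rule: rating ≥ 4. This holds for each 'Group A' example and fails for each 'Group B' one.
{brand=Corv, rating=2, stock=8} — rating = 2, hence Group B.
{brand=Axo, rating=2, stock=24} — rating = 2, hence Group B.

Group B, Group B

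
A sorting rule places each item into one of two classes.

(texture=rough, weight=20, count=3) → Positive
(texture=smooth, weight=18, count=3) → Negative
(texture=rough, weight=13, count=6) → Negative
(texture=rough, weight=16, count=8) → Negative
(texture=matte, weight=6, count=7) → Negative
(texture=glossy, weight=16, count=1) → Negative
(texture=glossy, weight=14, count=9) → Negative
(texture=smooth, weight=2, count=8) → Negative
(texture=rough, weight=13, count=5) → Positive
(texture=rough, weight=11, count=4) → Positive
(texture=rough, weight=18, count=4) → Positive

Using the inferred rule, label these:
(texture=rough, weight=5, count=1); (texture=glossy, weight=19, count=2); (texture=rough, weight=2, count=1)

The pattern is that an item is 'Positive' exactly when: texture is rough AND count ≤ 5.
(texture=rough, weight=5, count=1): Positive (texture is rough, count = 1).
(texture=glossy, weight=19, count=2): Negative (texture is glossy, count = 2).
(texture=rough, weight=2, count=1): Positive (texture is rough, count = 1).

Positive, Negative, Positive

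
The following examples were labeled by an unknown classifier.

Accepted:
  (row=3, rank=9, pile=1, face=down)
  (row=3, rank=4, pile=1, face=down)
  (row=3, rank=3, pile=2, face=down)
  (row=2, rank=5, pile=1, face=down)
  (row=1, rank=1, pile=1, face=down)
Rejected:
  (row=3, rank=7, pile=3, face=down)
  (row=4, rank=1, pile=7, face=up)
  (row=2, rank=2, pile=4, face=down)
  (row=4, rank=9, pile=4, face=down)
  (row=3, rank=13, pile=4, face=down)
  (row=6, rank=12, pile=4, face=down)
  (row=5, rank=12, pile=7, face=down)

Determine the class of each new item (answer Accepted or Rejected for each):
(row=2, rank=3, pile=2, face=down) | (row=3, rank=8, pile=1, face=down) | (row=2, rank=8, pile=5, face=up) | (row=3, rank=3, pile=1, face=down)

Accepted, Accepted, Rejected, Accepted

The classifier is using: pile ≤ 2.
Accepted: (row=2, rank=3, pile=2, face=down), since pile = 2. Accepted: (row=3, rank=8, pile=1, face=down), since pile = 1. Rejected: (row=2, rank=8, pile=5, face=up), since pile = 5. Accepted: (row=3, rank=3, pile=1, face=down), since pile = 1.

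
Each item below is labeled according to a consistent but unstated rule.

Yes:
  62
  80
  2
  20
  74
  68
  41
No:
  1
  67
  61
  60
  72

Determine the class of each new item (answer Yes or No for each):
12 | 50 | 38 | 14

No, Yes, Yes, Yes

The common property of the 'Yes' items is: ≡ 2 (mod 3). No 'No' item has it.
12 → 12 mod 3 = 0 → No.
50 → 50 mod 3 = 2 → Yes.
38 → 38 mod 3 = 2 → Yes.
14 → 14 mod 3 = 2 → Yes.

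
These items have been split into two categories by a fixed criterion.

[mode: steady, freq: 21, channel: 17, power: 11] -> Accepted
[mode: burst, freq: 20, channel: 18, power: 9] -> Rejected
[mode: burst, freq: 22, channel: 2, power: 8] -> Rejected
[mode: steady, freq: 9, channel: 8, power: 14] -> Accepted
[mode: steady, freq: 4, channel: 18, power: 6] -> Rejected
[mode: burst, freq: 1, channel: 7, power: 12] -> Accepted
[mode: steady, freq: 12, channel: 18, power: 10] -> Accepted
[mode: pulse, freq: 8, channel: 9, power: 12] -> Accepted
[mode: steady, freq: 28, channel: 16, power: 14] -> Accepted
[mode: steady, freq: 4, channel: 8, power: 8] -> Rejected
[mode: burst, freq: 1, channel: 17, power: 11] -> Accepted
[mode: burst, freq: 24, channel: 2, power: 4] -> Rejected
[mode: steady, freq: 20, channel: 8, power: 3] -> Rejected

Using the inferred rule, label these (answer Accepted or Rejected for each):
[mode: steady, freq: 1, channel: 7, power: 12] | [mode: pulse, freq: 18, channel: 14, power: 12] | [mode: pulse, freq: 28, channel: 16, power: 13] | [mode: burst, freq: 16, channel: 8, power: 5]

Accepted, Accepted, Accepted, Rejected

The classifier is using: power ≥ 10.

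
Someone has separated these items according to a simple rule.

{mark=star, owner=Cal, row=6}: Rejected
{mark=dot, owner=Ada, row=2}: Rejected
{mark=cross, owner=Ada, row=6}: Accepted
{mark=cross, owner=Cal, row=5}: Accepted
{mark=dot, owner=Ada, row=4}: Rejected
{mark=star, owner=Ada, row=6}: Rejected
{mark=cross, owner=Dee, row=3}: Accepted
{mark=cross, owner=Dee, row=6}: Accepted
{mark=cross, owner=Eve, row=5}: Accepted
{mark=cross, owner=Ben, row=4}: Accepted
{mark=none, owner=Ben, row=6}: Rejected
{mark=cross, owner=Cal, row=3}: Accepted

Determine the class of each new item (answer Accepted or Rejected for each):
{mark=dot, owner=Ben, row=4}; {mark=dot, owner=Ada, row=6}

A rule that fits every label: mark is cross — true of each 'Accepted' example, false of each 'Rejected' one.

Rejected, Rejected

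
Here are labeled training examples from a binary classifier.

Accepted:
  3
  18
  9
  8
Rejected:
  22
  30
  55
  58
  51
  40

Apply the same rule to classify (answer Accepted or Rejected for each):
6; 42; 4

Accepted, Rejected, Accepted

'Accepted' ⟺ at most 18.
6: 6 ≤ 18 — qualifies, so Accepted. 42: 42 > 18 — does not pass, so Rejected. 4: 4 ≤ 18 — qualifies, so Accepted.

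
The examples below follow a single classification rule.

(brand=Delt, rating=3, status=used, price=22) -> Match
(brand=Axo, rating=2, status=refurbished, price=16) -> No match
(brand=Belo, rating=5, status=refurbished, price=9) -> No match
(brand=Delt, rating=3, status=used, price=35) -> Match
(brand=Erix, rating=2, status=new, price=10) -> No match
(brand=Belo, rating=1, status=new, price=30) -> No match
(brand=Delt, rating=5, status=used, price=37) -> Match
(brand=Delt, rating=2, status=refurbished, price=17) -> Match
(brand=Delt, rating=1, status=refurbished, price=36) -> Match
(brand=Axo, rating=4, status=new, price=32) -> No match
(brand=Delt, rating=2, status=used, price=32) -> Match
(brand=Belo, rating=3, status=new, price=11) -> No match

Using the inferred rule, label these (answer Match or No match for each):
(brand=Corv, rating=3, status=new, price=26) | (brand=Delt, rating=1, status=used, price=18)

No match, Match

A rule that fits every label: brand is Delt — true of each 'Match' example, false of each 'No match' one.
(brand=Corv, rating=3, status=new, price=26): brand is Corv, does not satisfy this → No match.
(brand=Delt, rating=1, status=used, price=18): brand is Delt, passes → Match.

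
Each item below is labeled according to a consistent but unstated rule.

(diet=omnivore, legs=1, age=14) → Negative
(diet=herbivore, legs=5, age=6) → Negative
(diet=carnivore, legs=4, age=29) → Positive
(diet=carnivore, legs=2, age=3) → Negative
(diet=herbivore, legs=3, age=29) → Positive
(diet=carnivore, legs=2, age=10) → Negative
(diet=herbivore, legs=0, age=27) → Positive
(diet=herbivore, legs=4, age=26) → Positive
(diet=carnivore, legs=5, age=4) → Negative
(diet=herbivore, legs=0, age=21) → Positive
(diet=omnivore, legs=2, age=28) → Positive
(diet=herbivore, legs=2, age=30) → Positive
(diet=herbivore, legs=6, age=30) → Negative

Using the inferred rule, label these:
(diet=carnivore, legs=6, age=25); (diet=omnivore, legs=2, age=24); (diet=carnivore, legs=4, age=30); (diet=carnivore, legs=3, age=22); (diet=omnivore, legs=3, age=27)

The simplest hypothesis consistent with all the labels is: legs ≤ 4 AND age ≥ 21.
Negative: (diet=carnivore, legs=6, age=25), since legs = 6, age = 25. Positive: (diet=omnivore, legs=2, age=24), since legs = 2, age = 24. Positive: (diet=carnivore, legs=4, age=30), since legs = 4, age = 30. Positive: (diet=carnivore, legs=3, age=22), since legs = 3, age = 22. Positive: (diet=omnivore, legs=3, age=27), since legs = 3, age = 27.

Negative, Positive, Positive, Positive, Positive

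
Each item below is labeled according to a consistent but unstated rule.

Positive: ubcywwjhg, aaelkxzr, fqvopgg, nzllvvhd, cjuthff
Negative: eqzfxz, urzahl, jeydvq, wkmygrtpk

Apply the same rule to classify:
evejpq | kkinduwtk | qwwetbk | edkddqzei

The rule appears to be: has a double letter.
evejpq: no doubled letter — does not satisfy this, so Negative. kkinduwtk: 'kk' doubled — satisfies this, so Positive. qwwetbk: 'ww' doubled — satisfies this, so Positive. edkddqzei: 'dd' doubled — satisfies this, so Positive.

Negative, Positive, Positive, Positive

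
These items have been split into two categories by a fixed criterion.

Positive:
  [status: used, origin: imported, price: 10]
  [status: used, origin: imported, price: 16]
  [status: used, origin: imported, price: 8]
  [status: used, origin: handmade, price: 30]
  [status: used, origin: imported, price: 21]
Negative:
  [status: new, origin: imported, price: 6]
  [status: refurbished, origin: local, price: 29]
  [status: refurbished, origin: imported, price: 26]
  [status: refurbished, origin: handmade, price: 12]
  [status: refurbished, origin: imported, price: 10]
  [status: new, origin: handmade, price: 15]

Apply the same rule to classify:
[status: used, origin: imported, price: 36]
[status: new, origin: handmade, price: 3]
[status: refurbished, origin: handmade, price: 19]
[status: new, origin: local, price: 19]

Rule: status is used. This holds for each 'Positive' example and fails for each 'Negative' one.

Positive, Negative, Negative, Negative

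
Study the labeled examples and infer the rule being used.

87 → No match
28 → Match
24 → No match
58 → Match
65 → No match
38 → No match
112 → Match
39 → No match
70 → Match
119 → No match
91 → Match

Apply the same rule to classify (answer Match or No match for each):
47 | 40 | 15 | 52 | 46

No match, Match, No match, Match, Match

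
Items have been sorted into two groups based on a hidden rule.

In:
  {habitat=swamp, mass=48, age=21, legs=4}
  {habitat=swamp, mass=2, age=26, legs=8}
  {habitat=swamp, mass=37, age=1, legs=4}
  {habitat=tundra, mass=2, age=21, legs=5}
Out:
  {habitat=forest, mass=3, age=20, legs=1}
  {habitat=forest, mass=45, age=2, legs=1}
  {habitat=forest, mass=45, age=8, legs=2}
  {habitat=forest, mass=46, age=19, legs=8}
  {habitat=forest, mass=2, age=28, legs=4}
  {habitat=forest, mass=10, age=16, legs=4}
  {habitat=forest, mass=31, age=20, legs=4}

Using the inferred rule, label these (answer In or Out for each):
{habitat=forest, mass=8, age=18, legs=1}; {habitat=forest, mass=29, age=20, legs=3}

Out, Out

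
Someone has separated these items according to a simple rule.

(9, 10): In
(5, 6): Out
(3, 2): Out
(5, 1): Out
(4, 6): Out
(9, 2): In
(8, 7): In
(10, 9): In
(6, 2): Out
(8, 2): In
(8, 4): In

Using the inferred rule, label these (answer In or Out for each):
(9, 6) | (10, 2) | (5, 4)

In, In, Out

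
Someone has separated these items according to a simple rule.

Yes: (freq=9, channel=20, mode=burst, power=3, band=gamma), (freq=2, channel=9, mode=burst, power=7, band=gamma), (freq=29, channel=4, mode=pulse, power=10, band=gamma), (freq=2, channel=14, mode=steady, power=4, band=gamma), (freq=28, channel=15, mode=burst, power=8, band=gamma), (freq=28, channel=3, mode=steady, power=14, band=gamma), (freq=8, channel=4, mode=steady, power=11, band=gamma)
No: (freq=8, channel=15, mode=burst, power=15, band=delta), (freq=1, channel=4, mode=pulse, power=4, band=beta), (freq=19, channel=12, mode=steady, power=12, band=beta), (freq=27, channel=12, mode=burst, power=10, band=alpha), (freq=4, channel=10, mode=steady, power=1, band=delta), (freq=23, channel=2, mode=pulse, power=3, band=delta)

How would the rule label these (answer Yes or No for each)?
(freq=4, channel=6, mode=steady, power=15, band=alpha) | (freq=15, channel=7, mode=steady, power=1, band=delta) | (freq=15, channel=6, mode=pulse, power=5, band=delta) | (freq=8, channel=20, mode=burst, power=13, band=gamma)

The rule appears to be: band is gamma.
(freq=4, channel=6, mode=steady, power=15, band=alpha) → band is alpha → No.
(freq=15, channel=7, mode=steady, power=1, band=delta) → band is delta → No.
(freq=15, channel=6, mode=pulse, power=5, band=delta) → band is delta → No.
(freq=8, channel=20, mode=burst, power=13, band=gamma) → band is gamma → Yes.

No, No, No, Yes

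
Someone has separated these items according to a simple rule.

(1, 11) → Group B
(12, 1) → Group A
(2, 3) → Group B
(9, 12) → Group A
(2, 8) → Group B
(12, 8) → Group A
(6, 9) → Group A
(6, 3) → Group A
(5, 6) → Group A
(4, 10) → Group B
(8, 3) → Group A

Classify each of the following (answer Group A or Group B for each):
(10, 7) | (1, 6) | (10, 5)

Group A, Group B, Group A

The pattern is that an item is 'Group A' exactly when: first ≥ 5.
(10, 7) → first 10 → Group A. (1, 6) → first 1 → Group B. (10, 5) → first 10 → Group A.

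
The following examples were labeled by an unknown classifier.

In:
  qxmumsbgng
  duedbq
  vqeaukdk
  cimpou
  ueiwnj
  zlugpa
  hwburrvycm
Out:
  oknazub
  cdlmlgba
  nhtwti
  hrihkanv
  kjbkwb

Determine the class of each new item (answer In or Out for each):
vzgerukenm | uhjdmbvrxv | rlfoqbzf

In, In, Out

The rule appears to be: even length AND contains 'u'.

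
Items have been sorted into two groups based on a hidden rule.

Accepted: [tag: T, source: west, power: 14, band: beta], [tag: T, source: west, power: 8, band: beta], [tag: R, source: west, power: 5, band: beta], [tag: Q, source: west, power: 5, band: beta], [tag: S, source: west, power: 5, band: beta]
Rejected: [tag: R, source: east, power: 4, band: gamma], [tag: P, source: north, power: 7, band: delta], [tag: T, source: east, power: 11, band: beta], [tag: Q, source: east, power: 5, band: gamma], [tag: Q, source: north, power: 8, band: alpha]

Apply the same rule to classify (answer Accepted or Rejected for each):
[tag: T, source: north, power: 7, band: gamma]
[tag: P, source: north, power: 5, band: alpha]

Rejected, Rejected

Checking candidate rules against both groups, what survives is: source is west.
[tag: T, source: north, power: 7, band: gamma]: Rejected (source is north). [tag: P, source: north, power: 5, band: alpha]: Rejected (source is north).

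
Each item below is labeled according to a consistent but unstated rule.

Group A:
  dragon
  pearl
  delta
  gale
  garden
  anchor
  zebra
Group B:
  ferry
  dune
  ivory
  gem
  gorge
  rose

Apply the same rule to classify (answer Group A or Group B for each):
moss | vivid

Group B, Group B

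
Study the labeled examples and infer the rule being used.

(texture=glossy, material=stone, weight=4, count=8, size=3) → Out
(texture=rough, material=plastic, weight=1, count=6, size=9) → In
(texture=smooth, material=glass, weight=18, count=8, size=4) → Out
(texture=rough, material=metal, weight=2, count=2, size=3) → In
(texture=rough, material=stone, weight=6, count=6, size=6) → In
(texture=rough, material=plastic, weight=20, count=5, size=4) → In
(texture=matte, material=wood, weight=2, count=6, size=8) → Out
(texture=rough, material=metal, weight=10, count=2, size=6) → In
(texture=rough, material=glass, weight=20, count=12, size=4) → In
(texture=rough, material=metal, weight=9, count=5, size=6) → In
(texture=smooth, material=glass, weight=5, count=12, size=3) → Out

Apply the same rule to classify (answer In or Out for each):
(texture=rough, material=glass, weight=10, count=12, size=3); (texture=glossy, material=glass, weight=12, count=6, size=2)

Rule: texture is rough. This holds for each 'In' example and fails for each 'Out' one.
(texture=rough, material=glass, weight=10, count=12, size=3): texture is rough — fits, so In. (texture=glossy, material=glass, weight=12, count=6, size=2): texture is glossy — doesn't match, so Out.

In, Out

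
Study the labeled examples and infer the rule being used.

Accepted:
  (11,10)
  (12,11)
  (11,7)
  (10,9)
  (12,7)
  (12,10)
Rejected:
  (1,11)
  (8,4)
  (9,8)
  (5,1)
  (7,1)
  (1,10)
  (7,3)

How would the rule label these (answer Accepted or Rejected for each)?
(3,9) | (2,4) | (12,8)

Rejected, Rejected, Accepted

A rule that fits every label: sum ≥ 18 — true of each 'Accepted' example, false of each 'Rejected' one.
(3,9): 3+9 = 12, fails the rule → Rejected. (2,4): 2+4 = 6, fails the rule → Rejected. (12,8): 12+8 = 20, has this property → Accepted.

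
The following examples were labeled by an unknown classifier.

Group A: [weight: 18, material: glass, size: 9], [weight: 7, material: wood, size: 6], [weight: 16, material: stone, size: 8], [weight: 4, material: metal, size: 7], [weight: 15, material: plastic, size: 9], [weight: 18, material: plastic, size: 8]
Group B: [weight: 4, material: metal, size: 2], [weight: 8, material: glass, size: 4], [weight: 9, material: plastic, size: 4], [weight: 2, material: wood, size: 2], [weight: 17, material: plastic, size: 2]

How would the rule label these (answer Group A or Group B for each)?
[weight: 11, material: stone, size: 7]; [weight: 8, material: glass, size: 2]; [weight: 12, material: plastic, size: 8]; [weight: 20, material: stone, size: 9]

Group A, Group B, Group A, Group A

All 'Group A' examples share one property — size ≥ 6 — and every 'Group B' example lacks it.
[weight: 11, material: stone, size: 7] → size = 7 → Group A. [weight: 8, material: glass, size: 2] → size = 2 → Group B. [weight: 12, material: plastic, size: 8] → size = 8 → Group A. [weight: 20, material: stone, size: 9] → size = 9 → Group A.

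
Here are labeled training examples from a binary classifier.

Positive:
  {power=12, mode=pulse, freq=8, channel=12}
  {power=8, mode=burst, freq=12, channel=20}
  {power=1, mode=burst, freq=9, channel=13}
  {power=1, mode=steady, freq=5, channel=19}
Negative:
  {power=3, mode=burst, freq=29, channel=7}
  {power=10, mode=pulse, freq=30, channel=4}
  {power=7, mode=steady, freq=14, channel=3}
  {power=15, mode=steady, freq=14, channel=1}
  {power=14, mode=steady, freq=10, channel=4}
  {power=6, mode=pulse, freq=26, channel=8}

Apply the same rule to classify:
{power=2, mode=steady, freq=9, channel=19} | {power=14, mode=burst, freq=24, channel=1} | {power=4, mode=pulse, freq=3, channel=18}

The common property of the 'Positive' items is: channel ≥ 12. No 'Negative' item has it.

Positive, Negative, Positive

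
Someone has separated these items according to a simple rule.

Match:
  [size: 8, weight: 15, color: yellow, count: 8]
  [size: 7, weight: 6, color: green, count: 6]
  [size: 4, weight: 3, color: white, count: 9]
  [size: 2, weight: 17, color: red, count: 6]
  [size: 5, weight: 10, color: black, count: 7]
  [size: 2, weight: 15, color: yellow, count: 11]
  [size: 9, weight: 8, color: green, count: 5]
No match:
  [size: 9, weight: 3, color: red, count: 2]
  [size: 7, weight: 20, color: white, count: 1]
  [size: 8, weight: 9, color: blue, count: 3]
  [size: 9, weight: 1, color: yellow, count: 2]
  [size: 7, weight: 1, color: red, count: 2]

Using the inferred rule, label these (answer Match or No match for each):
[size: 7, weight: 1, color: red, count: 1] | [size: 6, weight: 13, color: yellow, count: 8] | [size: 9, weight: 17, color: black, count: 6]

No match, Match, Match

Rule: count ≥ 5. This holds for each 'Match' example and fails for each 'No match' one.
[size: 7, weight: 1, color: red, count: 1]: count = 1 — doesn't qualify, so No match. [size: 6, weight: 13, color: yellow, count: 8]: count = 8 — qualifies, so Match. [size: 9, weight: 17, color: black, count: 6]: count = 6 — qualifies, so Match.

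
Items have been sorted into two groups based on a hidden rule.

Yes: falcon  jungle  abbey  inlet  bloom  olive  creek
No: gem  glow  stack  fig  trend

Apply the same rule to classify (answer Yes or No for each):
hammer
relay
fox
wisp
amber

Yes, Yes, No, No, Yes

The common property of the 'Yes' items is: has ≥ 2 vowels. No 'No' item has it.
hammer → 2 vowels → Yes.
relay → 2 vowels → Yes.
fox → 1 vowel → No.
wisp → 1 vowel → No.
amber → 2 vowels → Yes.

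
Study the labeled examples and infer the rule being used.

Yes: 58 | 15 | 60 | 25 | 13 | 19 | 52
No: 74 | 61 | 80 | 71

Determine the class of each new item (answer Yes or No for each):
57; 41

Yes, Yes

The rule appears to be: at most 60.
57 — 57 ≤ 60, hence Yes. 41 — 41 ≤ 60, hence Yes.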